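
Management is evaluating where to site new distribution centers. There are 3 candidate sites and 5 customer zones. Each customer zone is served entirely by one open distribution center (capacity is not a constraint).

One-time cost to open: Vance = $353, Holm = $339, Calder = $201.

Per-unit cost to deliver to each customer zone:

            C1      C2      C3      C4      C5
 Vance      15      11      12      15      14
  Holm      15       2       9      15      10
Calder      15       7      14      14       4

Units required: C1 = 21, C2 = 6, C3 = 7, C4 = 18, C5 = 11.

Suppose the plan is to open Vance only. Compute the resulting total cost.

Each customer zone is assigned to its cheapest site among the open ones.
{Vance}: C1→Vance 15·21=315, C2→Vance 11·6=66, C3→Vance 12·7=84, C4→Vance 15·18=270, C5→Vance 14·11=154. Service 889; fixed 353; total 1242.

Total cost: 1242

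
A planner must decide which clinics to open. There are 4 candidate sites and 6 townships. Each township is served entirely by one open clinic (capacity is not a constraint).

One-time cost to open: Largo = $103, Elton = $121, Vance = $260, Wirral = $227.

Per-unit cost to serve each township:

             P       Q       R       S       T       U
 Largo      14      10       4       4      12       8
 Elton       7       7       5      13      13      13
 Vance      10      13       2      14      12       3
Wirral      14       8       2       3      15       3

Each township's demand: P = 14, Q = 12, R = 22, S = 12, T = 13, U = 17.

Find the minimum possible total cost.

For any fixed open set, each township goes to its cheapest open site; total = fixed + service.
{Elton, Wirral}: P→Elton 7·14=98, Q→Elton 7·12=84, R→Wirral 2·22=44, S→Wirral 3·12=36, T→Elton 13·13=169, U→Wirral 3·17=51. Service 482; fixed 348; total 830.
{Largo, Elton}: P→Elton 7·14=98, Q→Elton 7·12=84, R→Largo 4·22=88, S→Largo 4·12=48, T→Largo 12·13=156, U→Largo 8·17=136. Service 610; fixed 224; total 834.
{Wirral}: service 618 + fixed 227 = 845
{Largo, Elton, Vance, Wirral}: service 469 + fixed 711 = 1180
No other subset beats 830.

Minimum total cost: 830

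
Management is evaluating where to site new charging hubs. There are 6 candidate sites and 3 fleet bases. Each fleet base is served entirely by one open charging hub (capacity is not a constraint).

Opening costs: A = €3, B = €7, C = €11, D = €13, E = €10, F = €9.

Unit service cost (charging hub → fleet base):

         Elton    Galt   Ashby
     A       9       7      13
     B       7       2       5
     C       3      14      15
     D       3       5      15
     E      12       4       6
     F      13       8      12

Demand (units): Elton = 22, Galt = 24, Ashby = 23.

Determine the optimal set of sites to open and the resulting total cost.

For any fixed open set, each fleet base goes to its cheapest open site; total = fixed + service.
{B, C}: Elton→C 3·22=66, Galt→B 2·24=48, Ashby→B 5·23=115. Service 229; fixed 18; total 247.
{B, D}: service 229 + fixed 20 = 249
{A, B, C}: Elton→C 3·22=66, Galt→B 2·24=48, Ashby→B 5·23=115. Service 229; fixed 21; total 250.
{A, B, C, D, E, F}: service 229 + fixed 53 = 282
No other subset beats 247.

Open B and C; minimum total cost 247.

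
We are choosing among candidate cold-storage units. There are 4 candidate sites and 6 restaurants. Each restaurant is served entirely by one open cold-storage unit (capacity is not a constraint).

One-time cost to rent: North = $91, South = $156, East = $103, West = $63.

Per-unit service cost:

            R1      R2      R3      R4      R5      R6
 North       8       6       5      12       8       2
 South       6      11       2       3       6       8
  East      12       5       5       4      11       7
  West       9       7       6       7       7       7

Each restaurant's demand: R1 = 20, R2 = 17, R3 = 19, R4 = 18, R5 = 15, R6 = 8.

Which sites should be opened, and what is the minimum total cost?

For any fixed open set, each restaurant goes to its cheapest open site; total = fixed + service.
{North, South}: R1→South 6·20=120, R2→North 6·17=102, R3→South 2·19=38, R4→South 3·18=54, R5→South 6·15=90, R6→North 2·8=16. Service 420; fixed 247; total 667.
{South, West}: R1→South 6·20=120, R2→West 7·17=119, R3→South 2·19=38, R4→South 3·18=54, R5→South 6·15=90, R6→West 7·8=56. Service 477; fixed 219; total 696.
{South, East}: service 443 + fixed 259 = 702
{North, South, East, West}: service 403 + fixed 413 = 816
No other subset beats 667.

Open North and South; minimum total cost 667.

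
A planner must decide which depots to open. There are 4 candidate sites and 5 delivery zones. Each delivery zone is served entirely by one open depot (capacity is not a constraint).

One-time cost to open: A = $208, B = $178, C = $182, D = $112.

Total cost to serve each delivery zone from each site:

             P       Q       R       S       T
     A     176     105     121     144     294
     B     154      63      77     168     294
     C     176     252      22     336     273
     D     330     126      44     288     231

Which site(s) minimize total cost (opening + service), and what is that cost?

Open B only; minimum total cost 934.

For any fixed open set, each delivery zone goes to its cheapest open site; total = fixed + service.
{B}: P→B 154, Q→B 63, R→B 77, S→B 168, T→B 294. Service 756; fixed 178; total 934.
{B, D}: P→B 154, Q→B 63, R→D 44, S→B 168, T→D 231. Service 660; fixed 290; total 950.
{A, D}: service 700 + fixed 320 = 1020
{A, B, C, D}: service 614 + fixed 680 = 1294
(All 15 nonempty subsets were checked; B only is lowest.)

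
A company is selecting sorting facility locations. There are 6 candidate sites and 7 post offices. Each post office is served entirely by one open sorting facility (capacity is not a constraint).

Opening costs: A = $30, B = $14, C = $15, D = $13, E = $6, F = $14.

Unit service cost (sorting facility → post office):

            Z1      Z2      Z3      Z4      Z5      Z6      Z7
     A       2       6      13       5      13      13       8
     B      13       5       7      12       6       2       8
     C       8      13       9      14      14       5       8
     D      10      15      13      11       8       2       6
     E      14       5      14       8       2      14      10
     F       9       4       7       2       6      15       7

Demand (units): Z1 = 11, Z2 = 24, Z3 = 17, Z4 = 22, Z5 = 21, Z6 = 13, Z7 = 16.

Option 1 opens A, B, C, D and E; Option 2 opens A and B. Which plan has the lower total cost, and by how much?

Option 1 is cheaper by 82.

Option 1: {A, B, C, D, E}: Z1→A 2·11=22, Z2→B 5·24=120, Z3→B 7·17=119, Z4→A 5·22=110, Z5→E 2·21=42, Z6→B 2·13=26, Z7→D 6·16=96. Service 535; fixed 78; total 613.
Option 2: {A, B}: Z1→A 2·11=22, Z2→B 5·24=120, Z3→B 7·17=119, Z4→A 5·22=110, Z5→B 6·21=126, Z6→B 2·13=26, Z7→A 8·16=128. Service 651; fixed 44; total 695.
Difference: |613 − 695| = 82.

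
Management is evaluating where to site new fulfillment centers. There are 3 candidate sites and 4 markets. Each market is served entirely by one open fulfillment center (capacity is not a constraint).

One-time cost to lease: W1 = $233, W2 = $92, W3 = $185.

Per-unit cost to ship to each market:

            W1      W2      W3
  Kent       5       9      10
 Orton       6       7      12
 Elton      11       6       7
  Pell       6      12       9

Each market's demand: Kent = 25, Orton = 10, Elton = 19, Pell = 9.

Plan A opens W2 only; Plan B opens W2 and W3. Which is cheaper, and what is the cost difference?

Plan A: {W2}: Kent→W2 9·25=225, Orton→W2 7·10=70, Elton→W2 6·19=114, Pell→W2 12·9=108. Service 517; fixed 92; total 609.
Plan B: {W2, W3}: Kent→W2 9·25=225, Orton→W2 7·10=70, Elton→W2 6·19=114, Pell→W3 9·9=81. Service 490; fixed 277; total 767.
Difference: |609 − 767| = 158.

Plan A is cheaper by 158.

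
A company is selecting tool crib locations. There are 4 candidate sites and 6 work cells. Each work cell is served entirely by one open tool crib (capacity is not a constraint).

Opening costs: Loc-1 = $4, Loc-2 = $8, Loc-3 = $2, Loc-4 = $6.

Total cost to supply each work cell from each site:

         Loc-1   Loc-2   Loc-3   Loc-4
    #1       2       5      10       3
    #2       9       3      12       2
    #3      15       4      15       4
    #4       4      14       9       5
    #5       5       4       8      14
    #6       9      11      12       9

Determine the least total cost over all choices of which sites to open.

Minimum total cost: 36

For any fixed open set, each work cell goes to its cheapest open site; total = fixed + service.
{Loc-1, Loc-4}: #1→Loc-1 2, #2→Loc-4 2, #3→Loc-4 4, #4→Loc-1 4, #5→Loc-1 5, #6→Loc-1 9. Service 26; fixed 10; total 36.
{Loc-1, Loc-2}: #1→Loc-1 2, #2→Loc-2 3, #3→Loc-2 4, #4→Loc-1 4, #5→Loc-2 4, #6→Loc-1 9. Service 26; fixed 12; total 38.
{Loc-1, Loc-3, Loc-4}: #1→Loc-1 2, #2→Loc-4 2, #3→Loc-4 4, #4→Loc-1 4, #5→Loc-1 5, #6→Loc-1 9. Service 26; fixed 12; total 38.
{Loc-1, Loc-2, Loc-3, Loc-4}: service 25 + fixed 20 = 45
(All 15 nonempty subsets were checked; Loc-1 and Loc-4 is lowest.)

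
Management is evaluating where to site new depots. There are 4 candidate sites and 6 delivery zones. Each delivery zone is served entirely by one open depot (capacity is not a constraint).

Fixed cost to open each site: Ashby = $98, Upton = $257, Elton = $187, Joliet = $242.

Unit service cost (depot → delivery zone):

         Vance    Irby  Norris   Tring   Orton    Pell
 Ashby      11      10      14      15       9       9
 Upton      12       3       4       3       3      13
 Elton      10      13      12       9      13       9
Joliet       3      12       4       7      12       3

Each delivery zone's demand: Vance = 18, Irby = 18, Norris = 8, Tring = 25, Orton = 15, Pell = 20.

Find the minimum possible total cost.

For any fixed open set, each delivery zone goes to its cheapest open site; total = fixed + service.
{Upton, Joliet}: Vance→Joliet 3·18=54, Irby→Upton 3·18=54, Norris→Upton 4·8=32, Tring→Upton 3·25=75, Orton→Upton 3·15=45, Pell→Joliet 3·20=60. Service 320; fixed 499; total 819.
{Ashby, Upton, Joliet}: Vance→Joliet 3·18=54, Irby→Upton 3·18=54, Norris→Upton 4·8=32, Tring→Upton 3·25=75, Orton→Upton 3·15=45, Pell→Joliet 3·20=60. Service 320; fixed 597; total 917.
{Ashby, Upton}: service 584 + fixed 355 = 939
{Ashby, Upton, Elton, Joliet}: Vance→Joliet 3·18=54, Irby→Upton 3·18=54, Norris→Upton 4·8=32, Tring→Upton 3·25=75, Orton→Upton 3·15=45, Pell→Joliet 3·20=60. Service 320; fixed 784; total 1104.
No other subset beats 819.

Minimum total cost: 819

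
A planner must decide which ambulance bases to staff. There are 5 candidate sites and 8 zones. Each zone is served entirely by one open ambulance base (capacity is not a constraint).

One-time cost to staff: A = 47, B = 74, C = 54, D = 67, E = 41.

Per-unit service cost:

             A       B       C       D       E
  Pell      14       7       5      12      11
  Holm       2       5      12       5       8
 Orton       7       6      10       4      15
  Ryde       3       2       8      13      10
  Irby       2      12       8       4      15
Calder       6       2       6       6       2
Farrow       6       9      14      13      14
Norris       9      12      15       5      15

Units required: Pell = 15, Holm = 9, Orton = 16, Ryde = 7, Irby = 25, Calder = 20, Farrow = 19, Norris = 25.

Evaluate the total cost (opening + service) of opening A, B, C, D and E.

Total cost: 783

Each zone is assigned to its cheapest site among the open ones.
{A, B, C, D, E}: Pell→C 5·15=75, Holm→A 2·9=18, Orton→D 4·16=64, Ryde→B 2·7=14, Irby→A 2·25=50, Calder→B 2·20=40, Farrow→A 6·19=114, Norris→D 5·25=125. Service 500; fixed 283; total 783.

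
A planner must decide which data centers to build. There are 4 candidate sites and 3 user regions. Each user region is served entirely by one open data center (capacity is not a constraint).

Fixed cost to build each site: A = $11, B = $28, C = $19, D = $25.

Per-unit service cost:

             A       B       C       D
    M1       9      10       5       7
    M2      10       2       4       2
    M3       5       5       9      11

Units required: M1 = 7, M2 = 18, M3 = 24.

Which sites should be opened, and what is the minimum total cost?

Open B and C; minimum total cost 238.

For any fixed open set, each user region goes to its cheapest open site; total = fixed + service.
{B, C}: M1→C 5·7=35, M2→B 2·18=36, M3→B 5·24=120. Service 191; fixed 47; total 238.
{A, D}: service 205 + fixed 36 = 241
{A, C, D}: M1→C 5·7=35, M2→D 2·18=36, M3→A 5·24=120. Service 191; fixed 55; total 246.
{A, B, C, D}: M1→C 5·7=35, M2→B 2·18=36, M3→A 5·24=120. Service 191; fixed 83; total 274.
No other subset beats 238.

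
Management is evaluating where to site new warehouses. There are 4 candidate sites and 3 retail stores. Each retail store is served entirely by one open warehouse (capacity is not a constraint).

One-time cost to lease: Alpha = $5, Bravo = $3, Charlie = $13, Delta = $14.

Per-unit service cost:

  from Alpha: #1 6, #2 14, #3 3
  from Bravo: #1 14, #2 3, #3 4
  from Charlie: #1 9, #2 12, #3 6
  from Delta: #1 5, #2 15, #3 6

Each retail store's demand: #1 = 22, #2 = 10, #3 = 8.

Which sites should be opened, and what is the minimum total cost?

For any fixed open set, each retail store goes to its cheapest open site; total = fixed + service.
{Alpha, Bravo, Delta}: #1→Delta 5·22=110, #2→Bravo 3·10=30, #3→Alpha 3·8=24. Service 164; fixed 22; total 186.
{Bravo, Delta}: #1→Delta 5·22=110, #2→Bravo 3·10=30, #3→Bravo 4·8=32. Service 172; fixed 17; total 189.
{Alpha, Bravo}: service 186 + fixed 8 = 194
{Alpha, Bravo, Charlie, Delta}: #1→Delta 5·22=110, #2→Bravo 3·10=30, #3→Alpha 3·8=24. Service 164; fixed 35; total 199.
(All 15 nonempty subsets were checked; Alpha, Bravo and Delta is lowest.)

Open Alpha, Bravo and Delta; minimum total cost 186.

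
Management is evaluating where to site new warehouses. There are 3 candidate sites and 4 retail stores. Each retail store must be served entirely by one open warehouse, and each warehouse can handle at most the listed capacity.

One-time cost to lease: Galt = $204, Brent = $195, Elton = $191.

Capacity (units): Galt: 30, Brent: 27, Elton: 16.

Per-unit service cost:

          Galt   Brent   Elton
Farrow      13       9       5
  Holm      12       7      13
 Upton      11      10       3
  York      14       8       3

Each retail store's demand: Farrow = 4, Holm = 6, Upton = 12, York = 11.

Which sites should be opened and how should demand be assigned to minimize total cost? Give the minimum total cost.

Minimum total cost: 572

Open {Brent, Elton}: Farrow→Elton 5·4=20, Holm→Brent 7·6=42, Upton→Elton 3·12=36, York→Brent 8·11=88.
Loads: Brent carries 17/27, Elton carries 16/16. Service 186; fixed 386; total 572.
Next best feasible plan costs 588.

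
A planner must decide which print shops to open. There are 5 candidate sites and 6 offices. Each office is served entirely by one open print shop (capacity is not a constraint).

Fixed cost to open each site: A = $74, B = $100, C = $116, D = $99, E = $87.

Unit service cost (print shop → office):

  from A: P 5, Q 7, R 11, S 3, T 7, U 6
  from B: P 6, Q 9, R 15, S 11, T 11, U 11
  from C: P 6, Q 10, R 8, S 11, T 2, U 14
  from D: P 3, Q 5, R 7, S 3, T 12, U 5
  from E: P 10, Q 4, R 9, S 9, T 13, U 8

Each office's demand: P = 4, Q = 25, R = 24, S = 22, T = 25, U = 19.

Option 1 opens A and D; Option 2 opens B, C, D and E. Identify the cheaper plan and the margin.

Option 1: {A, D}: P→D 3·4=12, Q→D 5·25=125, R→D 7·24=168, S→A 3·22=66, T→A 7·25=175, U→D 5·19=95. Service 641; fixed 173; total 814.
Option 2: {B, C, D, E}: P→D 3·4=12, Q→E 4·25=100, R→D 7·24=168, S→D 3·22=66, T→C 2·25=50, U→D 5·19=95. Service 491; fixed 402; total 893.
Difference: |814 − 893| = 79.

Option 1 is cheaper by 79.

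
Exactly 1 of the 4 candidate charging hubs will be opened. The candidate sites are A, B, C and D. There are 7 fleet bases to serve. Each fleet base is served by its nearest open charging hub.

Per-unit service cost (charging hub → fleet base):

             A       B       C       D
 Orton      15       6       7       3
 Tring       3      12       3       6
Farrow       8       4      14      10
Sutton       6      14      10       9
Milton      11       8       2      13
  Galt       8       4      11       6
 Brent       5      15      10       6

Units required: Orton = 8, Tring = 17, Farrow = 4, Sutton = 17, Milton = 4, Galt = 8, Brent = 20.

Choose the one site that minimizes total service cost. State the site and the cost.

With exactly 1 open, each fleet base uses its cheapest among the chosen.
{A}: Orton→A 15·8=120, Tring→A 3·17=51, Farrow→A 8·4=32, Sutton→A 6·17=102, Milton→A 11·4=44, Galt→A 8·8=64, Brent→A 5·20=100. Service cost 513.
{D}: service cost 539
{C}: service cost 629
Among all 4 size-1 choices, {A} is lowest.

Choose A only; total service cost 513.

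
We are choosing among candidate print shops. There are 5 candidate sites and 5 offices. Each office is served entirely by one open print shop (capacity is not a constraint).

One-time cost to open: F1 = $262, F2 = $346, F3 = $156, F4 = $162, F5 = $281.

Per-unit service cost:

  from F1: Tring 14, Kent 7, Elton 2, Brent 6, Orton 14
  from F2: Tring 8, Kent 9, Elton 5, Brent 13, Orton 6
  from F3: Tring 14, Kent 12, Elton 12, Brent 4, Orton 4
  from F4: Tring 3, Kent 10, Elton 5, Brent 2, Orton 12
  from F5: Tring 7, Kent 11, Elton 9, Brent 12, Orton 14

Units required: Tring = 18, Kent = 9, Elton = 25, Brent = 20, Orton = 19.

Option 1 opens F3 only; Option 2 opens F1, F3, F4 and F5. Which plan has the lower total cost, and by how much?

Option 1 is cheaper by 172.

Option 1: {F3}: Tring→F3 14·18=252, Kent→F3 12·9=108, Elton→F3 12·25=300, Brent→F3 4·20=80, Orton→F3 4·19=76. Service 816; fixed 156; total 972.
Option 2: {F1, F3, F4, F5}: Tring→F4 3·18=54, Kent→F1 7·9=63, Elton→F1 2·25=50, Brent→F4 2·20=40, Orton→F3 4·19=76. Service 283; fixed 861; total 1144.
Difference: |972 − 1144| = 172.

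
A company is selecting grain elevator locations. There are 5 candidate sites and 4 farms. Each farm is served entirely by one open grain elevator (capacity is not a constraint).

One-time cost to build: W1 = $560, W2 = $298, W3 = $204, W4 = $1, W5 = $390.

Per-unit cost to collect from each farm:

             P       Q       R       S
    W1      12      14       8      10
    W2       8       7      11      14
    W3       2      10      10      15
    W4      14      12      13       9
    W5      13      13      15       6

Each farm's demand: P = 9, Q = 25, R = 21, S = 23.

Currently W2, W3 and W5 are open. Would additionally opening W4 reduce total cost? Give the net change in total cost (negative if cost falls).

No — net change +1 (cost rises by 1).

Current service cost with {W2, W3, W5}: 541.
Adding W4: each farm re-picks its cheapest; new service cost 541, saving 0.
Extra fixed cost: 1. Net change = 1 − 0 = 1.
(Totals: 1433 → 1434.)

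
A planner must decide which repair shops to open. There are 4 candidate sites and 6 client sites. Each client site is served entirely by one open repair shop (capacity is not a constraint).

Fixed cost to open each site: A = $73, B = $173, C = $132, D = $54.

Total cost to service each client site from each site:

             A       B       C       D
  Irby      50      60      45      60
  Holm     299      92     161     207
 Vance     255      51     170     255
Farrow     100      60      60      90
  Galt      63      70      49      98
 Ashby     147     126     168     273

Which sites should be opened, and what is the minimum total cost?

For any fixed open set, each client site goes to its cheapest open site; total = fixed + service.
{B}: Irby→B 60, Holm→B 92, Vance→B 51, Farrow→B 60, Galt→B 70, Ashby→B 126. Service 459; fixed 173; total 632.
{B, D}: Irby→B 60, Holm→B 92, Vance→B 51, Farrow→B 60, Galt→B 70, Ashby→B 126. Service 459; fixed 227; total 686.
{A, B}: Irby→A 50, Holm→B 92, Vance→B 51, Farrow→B 60, Galt→A 63, Ashby→B 126. Service 442; fixed 246; total 688.
{A, B, C, D}: service 423 + fixed 432 = 855
No other subset beats 632.

Open B only; minimum total cost 632.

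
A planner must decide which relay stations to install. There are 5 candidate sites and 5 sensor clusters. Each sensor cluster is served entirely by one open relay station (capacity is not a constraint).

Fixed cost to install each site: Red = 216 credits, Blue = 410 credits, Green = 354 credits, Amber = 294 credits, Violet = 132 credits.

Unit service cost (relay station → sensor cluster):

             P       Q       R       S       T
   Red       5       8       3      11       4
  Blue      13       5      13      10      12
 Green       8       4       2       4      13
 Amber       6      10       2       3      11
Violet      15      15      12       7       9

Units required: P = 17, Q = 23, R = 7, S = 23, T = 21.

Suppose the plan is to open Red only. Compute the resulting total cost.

Total cost: 843

Each sensor cluster is assigned to its cheapest site among the open ones.
{Red}: P→Red 5·17=85, Q→Red 8·23=184, R→Red 3·7=21, S→Red 11·23=253, T→Red 4·21=84. Service 627; fixed 216; total 843.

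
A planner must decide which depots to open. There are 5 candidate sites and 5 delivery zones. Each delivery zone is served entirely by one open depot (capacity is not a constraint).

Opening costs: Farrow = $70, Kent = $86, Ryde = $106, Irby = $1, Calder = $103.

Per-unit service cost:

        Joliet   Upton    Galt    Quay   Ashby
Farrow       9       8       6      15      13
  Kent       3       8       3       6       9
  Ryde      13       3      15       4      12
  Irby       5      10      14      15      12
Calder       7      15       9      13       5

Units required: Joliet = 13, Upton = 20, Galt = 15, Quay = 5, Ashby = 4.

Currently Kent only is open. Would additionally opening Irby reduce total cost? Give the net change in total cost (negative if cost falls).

Current service cost with {Kent}: 310.
Adding Irby: each delivery zone re-picks its cheapest; new service cost 310, saving 0.
Extra fixed cost: 1. Net change = 1 − 0 = 1.
(Totals: 396 → 397.)

No — net change +1 (cost rises by 1).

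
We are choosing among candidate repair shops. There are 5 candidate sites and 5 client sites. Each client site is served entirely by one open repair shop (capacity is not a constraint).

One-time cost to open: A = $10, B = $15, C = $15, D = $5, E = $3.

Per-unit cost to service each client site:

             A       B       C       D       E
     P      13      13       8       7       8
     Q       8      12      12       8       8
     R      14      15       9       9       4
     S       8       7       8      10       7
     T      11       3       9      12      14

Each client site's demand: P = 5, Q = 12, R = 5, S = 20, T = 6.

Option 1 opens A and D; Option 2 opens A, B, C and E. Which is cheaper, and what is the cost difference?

Option 2 is cheaper by 60.

Option 1: {A, D}: P→D 7·5=35, Q→A 8·12=96, R→D 9·5=45, S→A 8·20=160, T→A 11·6=66. Service 402; fixed 15; total 417.
Option 2: {A, B, C, E}: P→C 8·5=40, Q→A 8·12=96, R→E 4·5=20, S→B 7·20=140, T→B 3·6=18. Service 314; fixed 43; total 357.
Difference: |417 − 357| = 60.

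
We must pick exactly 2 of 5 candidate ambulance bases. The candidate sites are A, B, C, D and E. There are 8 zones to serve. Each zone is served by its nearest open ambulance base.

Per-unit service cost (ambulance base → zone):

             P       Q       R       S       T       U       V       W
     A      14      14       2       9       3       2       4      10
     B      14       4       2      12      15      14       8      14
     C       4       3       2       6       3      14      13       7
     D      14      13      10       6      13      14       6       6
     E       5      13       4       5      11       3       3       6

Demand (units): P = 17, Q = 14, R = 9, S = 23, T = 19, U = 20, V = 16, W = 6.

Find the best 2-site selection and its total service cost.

With exactly 2 open, each zone uses its cheapest among the chosen.
{C, E}: P→C 4·17=68, Q→C 3·14=42, R→C 2·9=18, S→E 5·23=115, T→C 3·19=57, U→E 3·20=60, V→E 3·16=48, W→E 6·6=36. Service cost 444.
{A, C}: service cost 469
{A, E}: service cost 581
Among all 10 size-2 choices, {C, E} is lowest.

Choose C and E; total service cost 444.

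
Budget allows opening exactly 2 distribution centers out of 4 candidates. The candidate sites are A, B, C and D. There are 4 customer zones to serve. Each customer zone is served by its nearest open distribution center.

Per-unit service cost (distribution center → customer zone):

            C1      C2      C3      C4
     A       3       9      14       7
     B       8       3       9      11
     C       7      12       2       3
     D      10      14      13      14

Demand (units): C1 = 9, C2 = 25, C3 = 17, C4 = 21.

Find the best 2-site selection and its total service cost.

Choose B and C; total service cost 235.

With exactly 2 open, each customer zone uses its cheapest among the chosen.
{B, C}: C1→C 7·9=63, C2→B 3·25=75, C3→C 2·17=34, C4→C 3·21=63. Service cost 235.
{A, C}: service cost 349
{A, B}: service cost 402
Among all 6 size-2 choices, {B, C} is lowest.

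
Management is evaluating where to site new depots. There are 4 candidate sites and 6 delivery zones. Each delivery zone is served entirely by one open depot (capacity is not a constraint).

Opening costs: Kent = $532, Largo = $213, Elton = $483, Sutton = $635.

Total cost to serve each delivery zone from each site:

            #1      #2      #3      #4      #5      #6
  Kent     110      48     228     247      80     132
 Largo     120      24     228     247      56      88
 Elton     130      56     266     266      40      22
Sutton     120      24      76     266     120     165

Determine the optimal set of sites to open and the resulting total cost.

For any fixed open set, each delivery zone goes to its cheapest open site; total = fixed + service.
{Largo}: #1→Largo 120, #2→Largo 24, #3→Largo 228, #4→Largo 247, #5→Largo 56, #6→Largo 88. Service 763; fixed 213; total 976.
{Elton}: #1→Elton 130, #2→Elton 56, #3→Elton 266, #4→Elton 266, #5→Elton 40, #6→Elton 22. Service 780; fixed 483; total 1263.
{Kent}: #1→Kent 110, #2→Kent 48, #3→Kent 228, #4→Kent 247, #5→Kent 80, #6→Kent 132. Service 845; fixed 532; total 1377.
{Kent, Largo, Elton, Sutton}: service 519 + fixed 1863 = 2382
(All 15 nonempty subsets were checked; Largo only is lowest.)

Open Largo only; minimum total cost 976.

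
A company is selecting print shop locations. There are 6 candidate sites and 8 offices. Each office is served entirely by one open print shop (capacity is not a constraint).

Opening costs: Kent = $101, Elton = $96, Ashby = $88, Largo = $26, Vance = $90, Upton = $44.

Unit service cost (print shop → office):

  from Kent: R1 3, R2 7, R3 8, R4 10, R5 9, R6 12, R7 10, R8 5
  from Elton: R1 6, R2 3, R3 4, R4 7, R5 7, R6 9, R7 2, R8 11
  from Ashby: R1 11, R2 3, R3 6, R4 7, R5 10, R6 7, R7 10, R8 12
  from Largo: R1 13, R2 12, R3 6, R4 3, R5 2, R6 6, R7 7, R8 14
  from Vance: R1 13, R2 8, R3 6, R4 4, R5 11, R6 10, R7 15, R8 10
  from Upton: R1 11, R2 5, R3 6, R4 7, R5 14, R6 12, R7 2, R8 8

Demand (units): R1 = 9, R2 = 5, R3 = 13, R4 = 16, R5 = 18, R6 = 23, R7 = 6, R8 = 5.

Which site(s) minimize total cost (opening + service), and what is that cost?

For any fixed open set, each office goes to its cheapest open site; total = fixed + service.
{Elton, Largo}: R1→Elton 6·9=54, R2→Elton 3·5=15, R3→Elton 4·13=52, R4→Largo 3·16=48, R5→Largo 2·18=36, R6→Largo 6·23=138, R7→Elton 2·6=12, R8→Elton 11·5=55. Service 410; fixed 122; total 532.
{Largo, Upton}: service 476 + fixed 70 = 546
{Kent, Largo}: service 429 + fixed 127 = 556
{Kent, Elton, Ashby, Largo, Vance, Upton}: service 353 + fixed 445 = 798
No other subset beats 532.

Open Elton and Largo; minimum total cost 532.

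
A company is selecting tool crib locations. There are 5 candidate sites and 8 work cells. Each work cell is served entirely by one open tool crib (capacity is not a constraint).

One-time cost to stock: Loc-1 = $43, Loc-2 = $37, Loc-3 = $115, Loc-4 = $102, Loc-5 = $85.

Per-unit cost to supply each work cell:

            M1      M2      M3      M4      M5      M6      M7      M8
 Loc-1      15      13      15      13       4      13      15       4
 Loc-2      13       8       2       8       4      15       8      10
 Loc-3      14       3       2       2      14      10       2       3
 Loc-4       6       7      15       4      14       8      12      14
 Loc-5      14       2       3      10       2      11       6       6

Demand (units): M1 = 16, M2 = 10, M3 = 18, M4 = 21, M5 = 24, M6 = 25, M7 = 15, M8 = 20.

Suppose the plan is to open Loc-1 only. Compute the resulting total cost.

Each work cell is assigned to its cheapest site among the open ones.
{Loc-1}: M1→Loc-1 15·16=240, M2→Loc-1 13·10=130, M3→Loc-1 15·18=270, M4→Loc-1 13·21=273, M5→Loc-1 4·24=96, M6→Loc-1 13·25=325, M7→Loc-1 15·15=225, M8→Loc-1 4·20=80. Service 1639; fixed 43; total 1682.

Total cost: 1682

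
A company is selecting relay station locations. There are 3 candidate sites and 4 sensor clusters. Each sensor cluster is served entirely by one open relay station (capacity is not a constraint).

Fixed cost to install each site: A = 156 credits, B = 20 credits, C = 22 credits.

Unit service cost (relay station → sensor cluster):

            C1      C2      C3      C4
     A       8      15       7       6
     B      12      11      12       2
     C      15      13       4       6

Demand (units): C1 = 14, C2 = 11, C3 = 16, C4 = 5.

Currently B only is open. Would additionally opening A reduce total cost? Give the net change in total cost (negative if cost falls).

No — net change +20 (cost rises by 20).

Current service cost with {B}: 491.
Adding A: each sensor cluster re-picks its cheapest; new service cost 355, saving 136.
Extra fixed cost: 156. Net change = 156 − 136 = 20.
(Totals: 511 → 531.)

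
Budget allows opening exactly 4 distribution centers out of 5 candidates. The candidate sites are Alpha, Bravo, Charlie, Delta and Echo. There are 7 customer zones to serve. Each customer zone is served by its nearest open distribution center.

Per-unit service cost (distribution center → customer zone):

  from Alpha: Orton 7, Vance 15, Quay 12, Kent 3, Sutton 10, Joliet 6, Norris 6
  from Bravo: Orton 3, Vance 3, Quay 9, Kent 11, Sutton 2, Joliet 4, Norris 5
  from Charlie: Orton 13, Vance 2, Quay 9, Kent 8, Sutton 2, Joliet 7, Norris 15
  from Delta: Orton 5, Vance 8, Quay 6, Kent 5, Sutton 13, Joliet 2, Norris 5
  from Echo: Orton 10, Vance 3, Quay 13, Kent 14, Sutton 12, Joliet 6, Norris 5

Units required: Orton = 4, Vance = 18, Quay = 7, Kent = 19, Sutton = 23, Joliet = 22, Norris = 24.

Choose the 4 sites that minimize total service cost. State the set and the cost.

Choose Alpha, Bravo, Charlie and Delta; total service cost 357.

With exactly 4 open, each customer zone uses its cheapest among the chosen.
{Alpha, Bravo, Charlie, Delta}: Orton→Bravo 3·4=12, Vance→Charlie 2·18=36, Quay→Delta 6·7=42, Kent→Alpha 3·19=57, Sutton→Bravo 2·23=46, Joliet→Delta 2·22=44, Norris→Bravo 5·24=120. Service cost 357.
{Alpha, Charlie, Delta, Echo}: service cost 365
{Alpha, Bravo, Delta, Echo}: service cost 375
Among all 5 size-4 choices, {Alpha, Bravo, Charlie, Delta} is lowest.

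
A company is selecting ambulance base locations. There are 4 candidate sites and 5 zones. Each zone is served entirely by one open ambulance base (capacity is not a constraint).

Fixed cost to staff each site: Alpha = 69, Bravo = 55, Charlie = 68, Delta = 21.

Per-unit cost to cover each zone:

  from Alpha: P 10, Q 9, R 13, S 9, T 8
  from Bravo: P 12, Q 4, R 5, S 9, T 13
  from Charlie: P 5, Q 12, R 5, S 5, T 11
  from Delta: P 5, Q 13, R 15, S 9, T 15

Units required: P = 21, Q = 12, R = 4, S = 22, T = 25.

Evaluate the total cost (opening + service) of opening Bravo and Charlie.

Each zone is assigned to its cheapest site among the open ones.
{Bravo, Charlie}: P→Charlie 5·21=105, Q→Bravo 4·12=48, R→Bravo 5·4=20, S→Charlie 5·22=110, T→Charlie 11·25=275. Service 558; fixed 123; total 681.

Total cost: 681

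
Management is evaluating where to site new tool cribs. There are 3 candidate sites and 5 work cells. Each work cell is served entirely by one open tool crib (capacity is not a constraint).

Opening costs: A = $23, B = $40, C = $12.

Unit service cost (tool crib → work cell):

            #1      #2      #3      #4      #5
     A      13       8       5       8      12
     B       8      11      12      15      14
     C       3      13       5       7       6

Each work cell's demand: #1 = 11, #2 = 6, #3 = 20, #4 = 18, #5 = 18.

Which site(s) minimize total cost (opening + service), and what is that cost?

Open A and C; minimum total cost 450.

For any fixed open set, each work cell goes to its cheapest open site; total = fixed + service.
{A, C}: #1→C 3·11=33, #2→A 8·6=48, #3→A 5·20=100, #4→C 7·18=126, #5→C 6·18=108. Service 415; fixed 35; total 450.
{C}: service 445 + fixed 12 = 457
{B, C}: service 433 + fixed 52 = 485
{A, B, C}: service 415 + fixed 75 = 490
(All 7 nonempty subsets were checked; A and C is lowest.)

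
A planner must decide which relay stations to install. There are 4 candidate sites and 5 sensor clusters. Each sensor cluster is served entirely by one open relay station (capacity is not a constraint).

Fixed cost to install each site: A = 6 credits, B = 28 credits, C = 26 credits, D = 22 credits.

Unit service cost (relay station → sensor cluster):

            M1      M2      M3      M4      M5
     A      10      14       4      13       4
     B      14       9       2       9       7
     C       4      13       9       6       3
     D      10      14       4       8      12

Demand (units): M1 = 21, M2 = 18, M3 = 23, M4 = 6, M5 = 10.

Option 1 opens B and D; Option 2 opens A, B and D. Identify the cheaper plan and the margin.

Option 2 is cheaper by 24.

Option 1: {B, D}: M1→D 10·21=210, M2→B 9·18=162, M3→B 2·23=46, M4→D 8·6=48, M5→B 7·10=70. Service 536; fixed 50; total 586.
Option 2: {A, B, D}: M1→A 10·21=210, M2→B 9·18=162, M3→B 2·23=46, M4→D 8·6=48, M5→A 4·10=40. Service 506; fixed 56; total 562.
Difference: |586 − 562| = 24.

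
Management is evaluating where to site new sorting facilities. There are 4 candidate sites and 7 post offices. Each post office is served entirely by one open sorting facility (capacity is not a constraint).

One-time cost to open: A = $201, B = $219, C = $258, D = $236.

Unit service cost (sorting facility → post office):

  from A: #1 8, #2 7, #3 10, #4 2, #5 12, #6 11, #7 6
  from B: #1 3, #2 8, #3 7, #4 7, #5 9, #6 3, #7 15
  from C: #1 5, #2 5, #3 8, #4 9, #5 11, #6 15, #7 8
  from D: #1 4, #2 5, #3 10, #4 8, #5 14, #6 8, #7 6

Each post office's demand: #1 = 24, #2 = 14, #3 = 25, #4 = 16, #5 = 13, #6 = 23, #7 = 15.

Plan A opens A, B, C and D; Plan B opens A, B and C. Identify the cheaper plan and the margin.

Plan A: {A, B, C, D}: #1→B 3·24=72, #2→C 5·14=70, #3→B 7·25=175, #4→A 2·16=32, #5→B 9·13=117, #6→B 3·23=69, #7→A 6·15=90. Service 625; fixed 914; total 1539.
Plan B: {A, B, C}: #1→B 3·24=72, #2→C 5·14=70, #3→B 7·25=175, #4→A 2·16=32, #5→B 9·13=117, #6→B 3·23=69, #7→A 6·15=90. Service 625; fixed 678; total 1303.
Difference: |1539 − 1303| = 236.

Plan B is cheaper by 236.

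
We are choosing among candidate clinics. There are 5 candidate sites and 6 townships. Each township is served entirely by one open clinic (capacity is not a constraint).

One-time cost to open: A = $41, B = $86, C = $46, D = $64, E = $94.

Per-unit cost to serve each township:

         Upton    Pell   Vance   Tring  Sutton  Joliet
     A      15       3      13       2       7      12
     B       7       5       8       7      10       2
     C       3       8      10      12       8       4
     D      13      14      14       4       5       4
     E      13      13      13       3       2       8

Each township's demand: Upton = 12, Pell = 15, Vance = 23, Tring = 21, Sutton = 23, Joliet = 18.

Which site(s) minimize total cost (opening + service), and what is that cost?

Open A, C and E; minimum total cost 652.

For any fixed open set, each township goes to its cheapest open site; total = fixed + service.
{A, C, E}: Upton→C 3·12=36, Pell→A 3·15=45, Vance→C 10·23=230, Tring→A 2·21=42, Sutton→E 2·23=46, Joliet→C 4·18=72. Service 471; fixed 181; total 652.
{A, B, C, E}: service 389 + fixed 267 = 656
{A, B, E}: service 437 + fixed 221 = 658
{A, B, C, D, E}: Upton→C 3·12=36, Pell→A 3·15=45, Vance→B 8·23=184, Tring→A 2·21=42, Sutton→E 2·23=46, Joliet→B 2·18=36. Service 389; fixed 331; total 720.
No other subset beats 652.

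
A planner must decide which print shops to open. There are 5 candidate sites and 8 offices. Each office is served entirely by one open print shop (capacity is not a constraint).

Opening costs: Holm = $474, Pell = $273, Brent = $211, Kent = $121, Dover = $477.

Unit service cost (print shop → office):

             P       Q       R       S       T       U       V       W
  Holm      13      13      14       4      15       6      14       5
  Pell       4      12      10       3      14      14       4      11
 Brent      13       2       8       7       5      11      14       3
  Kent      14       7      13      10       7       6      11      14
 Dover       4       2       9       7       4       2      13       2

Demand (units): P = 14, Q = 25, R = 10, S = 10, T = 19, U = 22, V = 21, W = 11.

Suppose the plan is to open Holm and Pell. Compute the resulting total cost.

Each office is assigned to its cheapest site among the open ones.
{Holm, Pell}: P→Pell 4·14=56, Q→Pell 12·25=300, R→Pell 10·10=100, S→Pell 3·10=30, T→Pell 14·19=266, U→Holm 6·22=132, V→Pell 4·21=84, W→Holm 5·11=55. Service 1023; fixed 747; total 1770.

Total cost: 1770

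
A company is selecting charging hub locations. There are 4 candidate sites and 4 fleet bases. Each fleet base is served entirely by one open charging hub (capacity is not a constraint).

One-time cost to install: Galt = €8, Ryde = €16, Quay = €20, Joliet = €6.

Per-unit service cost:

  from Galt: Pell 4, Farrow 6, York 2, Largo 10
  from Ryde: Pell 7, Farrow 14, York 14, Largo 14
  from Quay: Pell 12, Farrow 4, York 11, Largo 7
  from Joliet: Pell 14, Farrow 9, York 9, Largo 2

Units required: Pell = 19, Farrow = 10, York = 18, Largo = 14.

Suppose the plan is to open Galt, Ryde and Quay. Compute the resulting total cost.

Total cost: 294

Each fleet base is assigned to its cheapest site among the open ones.
{Galt, Ryde, Quay}: Pell→Galt 4·19=76, Farrow→Quay 4·10=40, York→Galt 2·18=36, Largo→Quay 7·14=98. Service 250; fixed 44; total 294.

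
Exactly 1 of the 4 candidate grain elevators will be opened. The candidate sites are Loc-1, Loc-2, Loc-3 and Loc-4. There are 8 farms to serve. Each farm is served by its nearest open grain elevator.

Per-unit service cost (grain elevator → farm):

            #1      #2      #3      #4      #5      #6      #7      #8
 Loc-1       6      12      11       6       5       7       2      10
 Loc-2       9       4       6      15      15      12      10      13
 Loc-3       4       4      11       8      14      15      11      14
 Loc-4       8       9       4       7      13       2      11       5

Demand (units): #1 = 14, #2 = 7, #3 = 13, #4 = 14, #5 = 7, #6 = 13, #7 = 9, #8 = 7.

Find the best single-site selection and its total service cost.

With exactly 1 open, each farm uses its cheapest among the chosen.
{Loc-4}: #1→Loc-4 8·14=112, #2→Loc-4 9·7=63, #3→Loc-4 4·13=52, #4→Loc-4 7·14=98, #5→Loc-4 13·7=91, #6→Loc-4 2·13=26, #7→Loc-4 11·9=99, #8→Loc-4 5·7=35. Service cost 576.
{Loc-1}: service cost 609
{Loc-3}: service cost 829
Among all 4 size-1 choices, {Loc-4} is lowest.

Choose Loc-4 only; total service cost 576.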